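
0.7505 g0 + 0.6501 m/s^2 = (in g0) 1 g0 = 9.80665 m/s^2, so 0.7505 g0 = 0.7505 * 9.80665 = 7.3598908 m/s^2. 0.6501 m/s^2 is already in m/s^2. Sum: 7.3598908 + 0.6501 = 8.0099908 m/s^2. 1 g0 = 9.80665 m/s^2, so 8.0099908 m/s^2 = 8.0099908 / 9.80665 = 0.81679175 g0 ≈ 0.8168 g0 (4 s.f.). Final answer: 0.8168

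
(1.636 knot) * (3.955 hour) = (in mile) 1 knot = 0.51444444 m/s, so 1.636 knot = 1.636 * 0.51444444 = 0.84163111 m/s. 1 hour = 3600 s, so 3.955 hour = 3.955 * 3600 = 14238 s. Combine: 0.84163111 m/s * 14238 s = 11983.144 m. 1 mile = 1609.344 m, so 11983.144 m = 11983.144 / 1609.344 = 7.4459803 mile ≈ 7.446 mile (4 s.f.). Final answer: 7.446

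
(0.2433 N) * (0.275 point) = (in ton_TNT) 0.2433 N is already in N. 1 point = 0.00035277778 m, so 0.275 point = 0.275 * 0.00035277778 = 9.7013889e-05 m. Combine: 0.2433 N * 9.7013889e-05 m = 2.3603479e-05 J. 1 ton_TNT = 4.184e+09 J, so 2.3603479e-05 J = 2.3603479e-05 / 4.184e+09 = 5.6413669e-15 ton_TNT ≈ 5.641e-15 ton_TNT (4 s.f.). Final answer: 5.641e-15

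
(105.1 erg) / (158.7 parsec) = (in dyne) 1 erg = 1e-07 J, so 105.1 erg = 105.1 * 1e-07 = 1.051e-05 J. 1 parsec = 3.0856776e+16 m, so 158.7 parsec = 158.7 * 3.0856776e+16 = 4.8969703e+18 m. Combine: 1.051e-05 J / 4.8969703e+18 m = 2.146225e-24 N. 1 dyne = 1e-05 N, so 2.146225e-24 N = 2.146225e-24 / 1e-05 = 2.146225e-19 dyne ≈ 2.146e-19 dyne (4 s.f.). Final answer: 2.146e-19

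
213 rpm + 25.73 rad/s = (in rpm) 458.7. Check: 1 rpm = 0.10471976 rad/s, so 213 rpm = 213 * 0.10471976 = 22.305308 rad/s. 25.73 rad/s is already in rad/s. Sum: 22.305308 + 25.73 = 48.035308 rad/s. 1 rpm = 0.10471976 rad/s, so 48.035308 rad/s = 48.035308 / 0.10471976 = 458.7034 rpm ≈ 458.7 rpm (4 s.f.).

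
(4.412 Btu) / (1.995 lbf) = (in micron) 1 Btu = 1055.0559 J, so 4.412 Btu = 4.412 * 1055.0559 = 4654.9064 J. 1 lbf = 4.4482216 N, so 1.995 lbf = 1.995 * 4.4482216 = 8.8742021 N. Combine: 4654.9064 J / 8.8742021 N = 524.54366 m. 1 micron = 1e-06 m, so 524.54366 m = 524.54366 / 1e-06 = 5.2454366e+08 micron ≈ 5.245e+08 micron (4 s.f.). Final answer: 5.245e+08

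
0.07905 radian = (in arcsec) 0.07905 radian = 0.07905 rad. 1 arcsec = 4.8481368e-06 rad, so 0.07905 rad = 0.07905 / 4.8481368e-06 = 16305.233 arcsec ≈ 1.631e+04 arcsec (4 s.f.). Final answer: 1.631e+04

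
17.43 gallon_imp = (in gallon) 20.93. Check: 1 gallon_imp = 0.00454609 m^3, so 17.43 gallon_imp = 17.43 * 0.00454609 = 0.079238349 m^3. 1 gallon = 0.0037854118 m^3, so 0.079238349 m^3 = 0.079238349 / 0.0037854118 = 20.932557 gallon ≈ 20.93 gallon (4 s.f.).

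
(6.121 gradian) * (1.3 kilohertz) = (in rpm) 1194. Check: 1 gradian = 0.015707963 rad, so 6.121 gradian = 6.121 * 0.015707963 = 0.096148443 rad. 1 kilohertz = 1000 Hz, so 1.3 kilohertz = 1.3 * 1000 = 1300 Hz. Combine: 0.096148443 rad * 1300 Hz = 124.99298 rad/s. 1 rpm = 0.10471976 rad/s, so 124.99298 rad/s = 124.99298 / 0.10471976 = 1193.595 rpm ≈ 1194 rpm (4 s.f.).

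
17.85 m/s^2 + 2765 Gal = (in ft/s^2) 149.3. Check: 17.85 m/s^2 is already in m/s^2. 1 Gal = 0.01 m/s^2, so 2765 Gal = 2765 * 0.01 = 27.65 m/s^2. Sum: 17.85 + 27.65 = 45.5 m/s^2. 1 ft/s^2 = 0.3048 m/s^2, so 45.5 m/s^2 = 45.5 / 0.3048 = 149.27822 ft/s^2 ≈ 149.3 ft/s^2 (4 s.f.).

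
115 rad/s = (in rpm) 1098. Check: 1 rpm = 0.10471976 rad/s, so 115 rad/s = 115 / 0.10471976 = 1098.1691 rpm ≈ 1098 rpm (4 s.f.).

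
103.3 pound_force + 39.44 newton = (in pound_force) 1 pound_force = 4.4482216 N, so 103.3 pound_force = 103.3 * 4.4482216 = 459.50129 N. 39.44 newton = 39.44 N. Sum: 459.50129 + 39.44 = 498.94129 N. 1 pound_force = 4.4482216 N, so 498.94129 N = 498.94129 / 4.4482216 = 112.16646 pound_force ≈ 112.2 pound_force (4 s.f.). Final answer: 112.2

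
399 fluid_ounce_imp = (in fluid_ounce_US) 1 fluid_ounce_imp = 2.8413063e-05 m^3, so 399 fluid_ounce_imp = 399 * 2.8413063e-05 = 0.011336812 m^3. 1 fluid_ounce_US = 2.957353e-05 m^3, so 0.011336812 m^3 = 0.011336812 / 2.957353e-05 = 383.34322 fluid_ounce_US ≈ 383.3 fluid_ounce_US (4 s.f.). Final answer: 383.3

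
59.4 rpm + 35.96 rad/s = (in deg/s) 1 rpm = 0.10471976 rad/s, so 59.4 rpm = 59.4 * 0.10471976 = 6.2203535 rad/s. 35.96 rad/s is already in rad/s. Sum: 6.2203535 + 35.96 = 42.180353 rad/s. 1 deg/s = 0.017453293 rad/s, so 42.180353 rad/s = 42.180353 / 0.017453293 = 2416.7562 deg/s ≈ 2417 deg/s (4 s.f.). Final answer: 2417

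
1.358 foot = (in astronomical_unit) 2.767e-12. Check: 1 foot = 0.3048 m, so 1.358 foot = 1.358 * 0.3048 = 0.4139184 m. 1 astronomical_unit = 1.4959787e+11 m, so 0.4139184 m = 0.4139184 / 1.4959787e+11 = 2.7668736e-12 astronomical_unit ≈ 2.767e-12 astronomical_unit (4 s.f.).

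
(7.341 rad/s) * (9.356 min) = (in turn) 7.341 rad/s is already in rad/s. 1 min = 60 s, so 9.356 min = 9.356 * 60 = 561.36 s. Combine: 7.341 rad/s * 561.36 s = 4120.9438 rad. 1 turn = 6.2831853 rad, so 4120.9438 rad = 4120.9438 / 6.2831853 = 655.86857 turn ≈ 655.9 turn (4 s.f.). Final answer: 655.9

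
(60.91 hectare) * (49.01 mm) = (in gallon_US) 7.886e+06. Check: 1 hectare = 10000 m^2, so 60.91 hectare = 60.91 * 10000 = 609100 m^2. 1 mm = 0.001 m, so 49.01 mm = 49.01 * 0.001 = 0.04901 m. Combine: 609100 m^2 * 0.04901 m = 29851.991 m^3. 1 gallon_US = 0.0037854118 m^3, so 29851.991 m^3 = 29851.991 / 0.0037854118 = 7886061.7 gallon_US ≈ 7.886e+06 gallon_US (4 s.f.).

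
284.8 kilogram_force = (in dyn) 1 kilogram_force = 9.80665 N, so 284.8 kilogram_force = 284.8 * 9.80665 = 2792.9339 N. 1 dyn = 1e-05 N, so 2792.9339 N = 2792.9339 / 1e-05 = 2.7929339e+08 dyn ≈ 2.793e+08 dyn (4 s.f.). Final answer: 2.793e+08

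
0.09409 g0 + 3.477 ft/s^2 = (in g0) 0.2022. Check: 1 g0 = 9.80665 m/s^2, so 0.09409 g0 = 0.09409 * 9.80665 = 0.9227077 m/s^2. 1 ft/s^2 = 0.3048 m/s^2, so 3.477 ft/s^2 = 3.477 * 0.3048 = 1.0597896 m/s^2. Sum: 0.9227077 + 1.0597896 = 1.9824973 m/s^2. 1 g0 = 9.80665 m/s^2, so 1.9824973 m/s^2 = 1.9824973 / 9.80665 = 0.20215846 g0 ≈ 0.2022 g0 (4 s.f.).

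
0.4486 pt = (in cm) 0.01583. Check: 1 pt = 0.00035277778 m, so 0.4486 pt = 0.4486 * 0.00035277778 = 0.00015825611 m. 1 cm = 0.01 m, so 0.00015825611 m = 0.00015825611 / 0.01 = 0.015825611 cm ≈ 0.01583 cm (4 s.f.).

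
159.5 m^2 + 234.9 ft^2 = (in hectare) 0.01813. Check: 159.5 m^2 is already in m^2. 1 ft^2 = 0.09290304 m^2, so 234.9 ft^2 = 234.9 * 0.09290304 = 21.822924 m^2. Sum: 159.5 + 21.822924 = 181.32292 m^2. 1 hectare = 10000 m^2, so 181.32292 m^2 = 181.32292 / 10000 = 0.018132292 hectare ≈ 0.01813 hectare (4 s.f.).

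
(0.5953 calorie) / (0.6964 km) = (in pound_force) 0.000804. Check: 1 calorie = 4.184 J, so 0.5953 calorie = 0.5953 * 4.184 = 2.4907352 J. 1 km = 1000 m, so 0.6964 km = 0.6964 * 1000 = 696.4 m. Combine: 2.4907352 J / 696.4 m = 0.003576587 N. 1 pound_force = 4.4482216 N, so 0.003576587 N = 0.003576587 / 4.4482216 = 0.00080404875 pound_force ≈ 0.000804 pound_force (4 s.f.).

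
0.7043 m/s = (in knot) 1 knot = 0.51444444 m/s, so 0.7043 m/s = 0.7043 / 0.51444444 = 1.3690497 knot ≈ 1.369 knot (4 s.f.). Final answer: 1.369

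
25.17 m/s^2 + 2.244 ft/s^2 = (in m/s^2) 25.85. Check: 25.17 m/s^2 is already in m/s^2. 1 ft/s^2 = 0.3048 m/s^2, so 2.244 ft/s^2 = 2.244 * 0.3048 = 0.6839712 m/s^2. Sum: 25.17 + 0.6839712 = 25.853971 m/s^2. Result: 25.853971 m/s^2 ≈ 25.85 m/s^2 (4 s.f.).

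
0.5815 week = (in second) 3.517e+05. Check: 1 week = 604800 s, so 0.5815 week = 0.5815 * 604800 = 351691.2 s. 351691.2 s = 351691.2 second ≈ 3.517e+05 second (4 s.f.).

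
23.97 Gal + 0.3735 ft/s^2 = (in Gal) 35.35. Check: 1 Gal = 0.01 m/s^2, so 23.97 Gal = 23.97 * 0.01 = 0.2397 m/s^2. 1 ft/s^2 = 0.3048 m/s^2, so 0.3735 ft/s^2 = 0.3735 * 0.3048 = 0.1138428 m/s^2. Sum: 0.2397 + 0.1138428 = 0.3535428 m/s^2. 1 Gal = 0.01 m/s^2, so 0.3535428 m/s^2 = 0.3535428 / 0.01 = 35.35428 Gal ≈ 35.35 Gal (4 s.f.).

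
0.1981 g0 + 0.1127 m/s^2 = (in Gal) 1 g0 = 9.80665 m/s^2, so 0.1981 g0 = 0.1981 * 9.80665 = 1.9426974 m/s^2. 0.1127 m/s^2 is already in m/s^2. Sum: 1.9426974 + 0.1127 = 2.0553974 m/s^2. 1 Gal = 0.01 m/s^2, so 2.0553974 m/s^2 = 2.0553974 / 0.01 = 205.53974 Gal ≈ 205.5 Gal (4 s.f.). Final answer: 205.5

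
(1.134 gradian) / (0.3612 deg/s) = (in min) 1 gradian = 0.015707963 rad, so 1.134 gradian = 1.134 * 0.015707963 = 0.01781283 rad. 1 deg/s = 0.017453293 rad/s, so 0.3612 deg/s = 0.3612 * 0.017453293 = 0.0063041293 rad/s. Combine: 0.01781283 rad / 0.0063041293 rad/s = 2.8255814 s. 1 min = 60 s, so 2.8255814 s = 2.8255814 / 60 = 0.047093023 min ≈ 0.04709 min (4 s.f.). Final answer: 0.04709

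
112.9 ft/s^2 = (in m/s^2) 34.41. Check: 1 ft/s^2 = 0.3048 m/s^2, so 112.9 ft/s^2 = 112.9 * 0.3048 = 34.41192 m/s^2. Result: 34.41192 m/s^2 ≈ 34.41 m/s^2 (4 s.f.).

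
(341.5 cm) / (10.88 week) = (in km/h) 1 cm = 0.01 m, so 341.5 cm = 341.5 * 0.01 = 3.415 m. 1 week = 604800 s, so 10.88 week = 10.88 * 604800 = 6580224 s. Combine: 3.415 m / 6580224 s = 5.1897929e-07 m/s. 1 km/h = 0.27777778 m/s, so 5.1897929e-07 m/s = 5.1897929e-07 / 0.27777778 = 1.8683255e-06 km/h ≈ 1.868e-06 km/h (4 s.f.). Final answer: 1.868e-06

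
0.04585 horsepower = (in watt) 34.19. Check: 1 horsepower = 745.69987 W, so 0.04585 horsepower = 0.04585 * 745.69987 = 34.190339 W. 34.190339 W = 34.190339 watt ≈ 34.19 watt (4 s.f.).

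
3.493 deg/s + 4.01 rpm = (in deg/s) 27.55. Check: 1 deg/s = 0.017453293 rad/s, so 3.493 deg/s = 3.493 * 0.017453293 = 0.060964351 rad/s. 1 rpm = 0.10471976 rad/s, so 4.01 rpm = 4.01 * 0.10471976 = 0.41992622 rad/s. Sum: 0.060964351 + 0.41992622 = 0.48089057 rad/s. 1 deg/s = 0.017453293 rad/s, so 0.48089057 rad/s = 0.48089057 / 0.017453293 = 27.553 deg/s ≈ 27.55 deg/s (4 s.f.).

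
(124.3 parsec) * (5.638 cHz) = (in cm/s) 1 parsec = 3.0856776e+16 m, so 124.3 parsec = 124.3 * 3.0856776e+16 = 3.8354972e+18 m. 1 cHz = 0.01 Hz, so 5.638 cHz = 5.638 * 0.01 = 0.05638 Hz. Combine: 3.8354972e+18 m * 0.05638 Hz = 2.1624533e+17 m/s. 1 cm/s = 0.01 m/s, so 2.1624533e+17 m/s = 2.1624533e+17 / 0.01 = 2.1624533e+19 cm/s ≈ 2.162e+19 cm/s (4 s.f.). Final answer: 2.162e+19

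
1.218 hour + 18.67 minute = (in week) 1 hour = 3600 s, so 1.218 hour = 1.218 * 3600 = 4384.8 s. 1 minute = 60 s, so 18.67 minute = 18.67 * 60 = 1120.2 s. Sum: 4384.8 + 1120.2 = 5505 s. 1 week = 604800 s, so 5505 s = 5505 / 604800 = 0.0091021825 week ≈ 0.009102 week (4 s.f.). Final answer: 0.009102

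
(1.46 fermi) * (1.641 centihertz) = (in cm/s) 2.396e-15. Check: 1 fermi = 1e-15 m, so 1.46 fermi = 1.46 * 1e-15 = 1.46e-15 m. 1 centihertz = 0.01 Hz, so 1.641 centihertz = 1.641 * 0.01 = 0.01641 Hz. Combine: 1.46e-15 m * 0.01641 Hz = 2.39586e-17 m/s. 1 cm/s = 0.01 m/s, so 2.39586e-17 m/s = 2.39586e-17 / 0.01 = 2.39586e-15 cm/s ≈ 2.396e-15 cm/s (4 s.f.).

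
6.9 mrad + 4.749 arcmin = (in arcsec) 1 mrad = 0.001 rad, so 6.9 mrad = 6.9 * 0.001 = 0.0069 rad. 1 arcmin = 0.00029088821 rad, so 4.749 arcmin = 4.749 * 0.00029088821 = 0.0013814281 rad. Sum: 0.0069 + 0.0013814281 = 0.0082814281 rad. 1 arcsec = 4.8481368e-06 rad, so 0.0082814281 rad = 0.0082814281 / 4.8481368e-06 = 1708.1672 arcsec ≈ 1708 arcsec (4 s.f.). Final answer: 1708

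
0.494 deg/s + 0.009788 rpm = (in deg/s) 0.5527. Check: 1 deg/s = 0.017453293 rad/s, so 0.494 deg/s = 0.494 * 0.017453293 = 0.0086219265 rad/s. 1 rpm = 0.10471976 rad/s, so 0.009788 rpm = 0.009788 * 0.10471976 = 0.001024997 rad/s. Sum: 0.0086219265 + 0.001024997 = 0.0096469235 rad/s. 1 deg/s = 0.017453293 rad/s, so 0.0096469235 rad/s = 0.0096469235 / 0.017453293 = 0.552728 deg/s ≈ 0.5527 deg/s (4 s.f.).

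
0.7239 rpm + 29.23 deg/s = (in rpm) 5.596. Check: 1 rpm = 0.10471976 rad/s, so 0.7239 rpm = 0.7239 * 0.10471976 = 0.075806631 rad/s. 1 deg/s = 0.017453293 rad/s, so 29.23 deg/s = 29.23 * 0.017453293 = 0.51015974 rad/s. Sum: 0.075806631 + 0.51015974 = 0.58596637 rad/s. 1 rpm = 0.10471976 rad/s, so 0.58596637 rad/s = 0.58596637 / 0.10471976 = 5.5955667 rpm ≈ 5.596 rpm (4 s.f.).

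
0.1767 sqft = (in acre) 4.056e-06. Check: 1 sqft = 0.09290304 m^2, so 0.1767 sqft = 0.1767 * 0.09290304 = 0.016415967 m^2. 1 acre = 4046.8564 m^2, so 0.016415967 m^2 = 0.016415967 / 4046.8564 = 4.0564738e-06 acre ≈ 4.056e-06 acre (4 s.f.).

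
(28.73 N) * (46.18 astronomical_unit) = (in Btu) 1.881e+11. Check: 28.73 N is already in N. 1 astronomical_unit = 1.4959787e+11 m, so 46.18 astronomical_unit = 46.18 * 1.4959787e+11 = 6.9084297e+12 m. Combine: 28.73 N * 6.9084297e+12 m = 1.9847918e+14 J. 1 Btu = 1055.0559 J, so 1.9847918e+14 J = 1.9847918e+14 / 1055.0559 = 1.8812197e+11 Btu ≈ 1.881e+11 Btu (4 s.f.).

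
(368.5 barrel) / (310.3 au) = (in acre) 3.119e-16. Check: 1 barrel = 0.15898729 m^3, so 368.5 barrel = 368.5 * 0.15898729 = 58.586818 m^3. 1 au = 1.4959787e+11 m, so 310.3 au = 310.3 * 1.4959787e+11 = 4.6420219e+13 m. Combine: 58.586818 m^3 / 4.6420219e+13 m = 1.262097e-12 m^2. 1 acre = 4046.8564 m^2, so 1.262097e-12 m^2 = 1.262097e-12 / 4046.8564 = 3.1187095e-16 acre ≈ 3.119e-16 acre (4 s.f.).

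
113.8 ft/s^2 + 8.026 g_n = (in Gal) 1 ft/s^2 = 0.3048 m/s^2, so 113.8 ft/s^2 = 113.8 * 0.3048 = 34.68624 m/s^2. 1 g_n = 9.80665 m/s^2, so 8.026 g_n = 8.026 * 9.80665 = 78.708173 m/s^2. Sum: 34.68624 + 78.708173 = 113.39441 m/s^2. 1 Gal = 0.01 m/s^2, so 113.39441 m/s^2 = 113.39441 / 0.01 = 11339.441 Gal ≈ 1.134e+04 Gal (4 s.f.). Final answer: 1.134e+04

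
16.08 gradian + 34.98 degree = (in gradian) 1 gradian = 0.015707963 rad, so 16.08 gradian = 16.08 * 0.015707963 = 0.25258405 rad. 1 degree = 0.017453293 rad, so 34.98 degree = 34.98 * 0.017453293 = 0.61051617 rad. Sum: 0.25258405 + 0.61051617 = 0.86310022 rad. 1 gradian = 0.015707963 rad, so 0.86310022 rad = 0.86310022 / 0.015707963 = 54.946667 gradian ≈ 54.95 gradian (4 s.f.). Final answer: 54.95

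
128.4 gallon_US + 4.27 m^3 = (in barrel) 1 gallon_US = 0.0037854118 m^3, so 128.4 gallon_US = 128.4 * 0.0037854118 = 0.48604687 m^3. 4.27 m^3 is already in m^3. Sum: 0.48604687 + 4.27 = 4.7560469 m^3. 1 barrel = 0.15898729 m^3, so 4.7560469 m^3 = 4.7560469 / 0.15898729 = 29.914635 barrel ≈ 29.91 barrel (4 s.f.). Final answer: 29.91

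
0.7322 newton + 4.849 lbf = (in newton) 22.3. Check: 0.7322 newton = 0.7322 N. 1 lbf = 4.4482216 N, so 4.849 lbf = 4.849 * 4.4482216 = 21.569427 N. Sum: 0.7322 + 21.569427 = 22.301627 N. 22.301627 N = 22.301627 newton ≈ 22.3 newton (4 s.f.).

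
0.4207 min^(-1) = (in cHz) 1 min^(-1) = 0.016666667 Hz, so 0.4207 min^(-1) = 0.4207 * 0.016666667 = 0.0070116667 Hz. 1 cHz = 0.01 Hz, so 0.0070116667 Hz = 0.0070116667 / 0.01 = 0.70116667 cHz ≈ 0.7012 cHz (4 s.f.). Final answer: 0.7012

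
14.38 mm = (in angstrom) 1 mm = 0.001 m, so 14.38 mm = 14.38 * 0.001 = 0.01438 m. 1 angstrom = 1e-10 m, so 0.01438 m = 0.01438 / 1e-10 = 1.438e+08 angstrom. Final answer: 1.438e+08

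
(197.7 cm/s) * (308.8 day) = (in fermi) 5.275e+22. Check: 1 cm/s = 0.01 m/s, so 197.7 cm/s = 197.7 * 0.01 = 1.977 m/s. 1 day = 86400 s, so 308.8 day = 308.8 * 86400 = 26680320 s. Combine: 1.977 m/s * 26680320 s = 52746993 m. 1 fermi = 1e-15 m, so 52746993 m = 52746993 / 1e-15 = 5.2746993e+22 fermi ≈ 5.275e+22 fermi (4 s.f.).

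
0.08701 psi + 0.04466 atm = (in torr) 1 psi = 6894.7573 Pa, so 0.08701 psi = 0.08701 * 6894.7573 = 599.91283 Pa. 1 atm = 101325 Pa, so 0.04466 atm = 0.04466 * 101325 = 4525.1745 Pa. Sum: 599.91283 + 4525.1745 = 5125.0873 Pa. 1 torr = 133.32237 Pa, so 5125.0873 Pa = 5125.0873 / 133.32237 = 38.441316 torr ≈ 38.44 torr (4 s.f.). Final answer: 38.44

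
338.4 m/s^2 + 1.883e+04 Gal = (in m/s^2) 526.7. Check: 338.4 m/s^2 is already in m/s^2. 1 Gal = 0.01 m/s^2, so 1.883e+04 Gal = 1.883e+04 * 0.01 = 188.3 m/s^2. Sum: 338.4 + 188.3 = 526.7 m/s^2. Result: 526.7 m/s^2.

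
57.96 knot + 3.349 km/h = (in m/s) 1 knot = 0.51444444 m/s, so 57.96 knot = 57.96 * 0.51444444 = 29.8172 m/s. 1 km/h = 0.27777778 m/s, so 3.349 km/h = 3.349 * 0.27777778 = 0.93027778 m/s. Sum: 29.8172 + 0.93027778 = 30.747478 m/s. Result: 30.747478 m/s ≈ 30.75 m/s (4 s.f.). Final answer: 30.75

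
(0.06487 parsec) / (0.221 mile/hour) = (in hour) 5.628e+12. Check: 1 parsec = 3.0856776e+16 m, so 0.06487 parsec = 0.06487 * 3.0856776e+16 = 2.001679e+15 m. 1 mile/hour = 0.44704 m/s, so 0.221 mile/hour = 0.221 * 0.44704 = 0.09879584 m/s. Combine: 2.001679e+15 m / 0.09879584 m/s = 2.0260762e+16 s. 1 hour = 3600 s, so 2.0260762e+16 s = 2.0260762e+16 / 3600 = 5.6279896e+12 hour ≈ 5.628e+12 hour (4 s.f.).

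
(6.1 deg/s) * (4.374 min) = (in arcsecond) 1 deg/s = 0.017453293 rad/s, so 6.1 deg/s = 6.1 * 0.017453293 = 0.10646508 rad/s. 1 min = 60 s, so 4.374 min = 4.374 * 60 = 262.44 s. Combine: 0.10646508 rad/s * 262.44 s = 27.940697 rad. 1 arcsecond = 4.8481368e-06 rad, so 27.940697 rad = 27.940697 / 4.8481368e-06 = 5763182.4 arcsecond ≈ 5.763e+06 arcsecond (4 s.f.). Final answer: 5.763e+06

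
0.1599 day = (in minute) 230.3. Check: 1 day = 86400 s, so 0.1599 day = 0.1599 * 86400 = 13815.36 s. 1 minute = 60 s, so 13815.36 s = 13815.36 / 60 = 230.256 minute ≈ 230.3 minute (4 s.f.).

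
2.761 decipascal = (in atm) 2.725e-06. Check: 1 decipascal = 0.1 Pa, so 2.761 decipascal = 2.761 * 0.1 = 0.2761 Pa. 1 atm = 101325 Pa, so 0.2761 Pa = 0.2761 / 101325 = 2.7248951e-06 atm ≈ 2.725e-06 atm (4 s.f.).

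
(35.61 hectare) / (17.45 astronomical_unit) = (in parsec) 4.421e-24. Check: 1 hectare = 10000 m^2, so 35.61 hectare = 35.61 * 10000 = 356100 m^2. 1 astronomical_unit = 1.4959787e+11 m, so 17.45 astronomical_unit = 17.45 * 1.4959787e+11 = 2.6104828e+12 m. Combine: 356100 m^2 / 2.6104828e+12 m = 1.3641155e-07 m. 1 parsec = 3.0856776e+16 m, so 1.3641155e-07 m = 1.3641155e-07 / 3.0856776e+16 = 4.4207971e-24 parsec ≈ 4.421e-24 parsec (4 s.f.).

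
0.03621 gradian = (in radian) 0.0005688. Check: 1 gradian = 0.015707963 rad, so 0.03621 gradian = 0.03621 * 0.015707963 = 0.00056878535 rad. 0.00056878535 rad = 0.00056878535 radian ≈ 0.0005688 radian (4 s.f.).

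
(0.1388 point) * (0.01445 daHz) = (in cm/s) 1 point = 0.00035277778 m, so 0.1388 point = 0.1388 * 0.00035277778 = 4.8965556e-05 m. 1 daHz = 10 Hz, so 0.01445 daHz = 0.01445 * 10 = 0.1445 Hz. Combine: 4.8965556e-05 m * 0.1445 Hz = 7.0755228e-06 m/s. 1 cm/s = 0.01 m/s, so 7.0755228e-06 m/s = 7.0755228e-06 / 0.01 = 0.00070755228 cm/s ≈ 0.0007076 cm/s (4 s.f.). Final answer: 0.0007076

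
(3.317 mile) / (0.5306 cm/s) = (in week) 1.663. Check: 1 mile = 1609.344 m, so 3.317 mile = 3.317 * 1609.344 = 5338.194 m. 1 cm/s = 0.01 m/s, so 0.5306 cm/s = 0.5306 * 0.01 = 0.005306 m/s. Combine: 5338.194 m / 0.005306 m/s = 1006067.5 s. 1 week = 604800 s, so 1006067.5 s = 1006067.5 / 604800 = 1.6634714 week ≈ 1.663 week (4 s.f.).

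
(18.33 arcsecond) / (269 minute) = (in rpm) 1 arcsecond = 4.8481368e-06 rad, so 18.33 arcsecond = 18.33 * 4.8481368e-06 = 8.8866348e-05 rad. 1 minute = 60 s, so 269 minute = 269 * 60 = 16140 s. Combine: 8.8866348e-05 rad / 16140 s = 5.5059695e-09 rad/s. 1 rpm = 0.10471976 rad/s, so 5.5059695e-09 rad/s = 5.5059695e-09 / 0.10471976 = 5.2578136e-08 rpm ≈ 5.258e-08 rpm (4 s.f.). Final answer: 5.258e-08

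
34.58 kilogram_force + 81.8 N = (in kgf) 42.92. Check: 1 kilogram_force = 9.80665 N, so 34.58 kilogram_force = 34.58 * 9.80665 = 339.11396 N. 81.8 N is already in N. Sum: 339.11396 + 81.8 = 420.91396 N. 1 kgf = 9.80665 N, so 420.91396 N = 420.91396 / 9.80665 = 42.921279 kgf ≈ 42.92 kgf (4 s.f.).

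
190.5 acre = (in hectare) 77.09. Check: 1 acre = 4046.8564 m^2, so 190.5 acre = 190.5 * 4046.8564 = 770926.15 m^2. 1 hectare = 10000 m^2, so 770926.15 m^2 = 770926.15 / 10000 = 77.092615 hectare ≈ 77.09 hectare (4 s.f.).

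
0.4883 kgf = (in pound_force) 1 kgf = 9.80665 N, so 0.4883 kgf = 0.4883 * 9.80665 = 4.7885872 N. 1 pound_force = 4.4482216 N, so 4.7885872 N = 4.7885872 / 4.4482216 = 1.0765172 pound_force ≈ 1.077 pound_force (4 s.f.). Final answer: 1.077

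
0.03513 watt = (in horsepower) 0.03513 watt = 0.03513 W. 1 horsepower = 745.69987 W, so 0.03513 W = 0.03513 / 745.69987 = 4.7110106e-05 horsepower ≈ 4.711e-05 horsepower (4 s.f.). Final answer: 4.711e-05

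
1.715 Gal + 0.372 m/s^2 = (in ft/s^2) 1.277. Check: 1 Gal = 0.01 m/s^2, so 1.715 Gal = 1.715 * 0.01 = 0.01715 m/s^2. 0.372 m/s^2 is already in m/s^2. Sum: 0.01715 + 0.372 = 0.38915 m/s^2. 1 ft/s^2 = 0.3048 m/s^2, so 0.38915 m/s^2 = 0.38915 / 0.3048 = 1.2767388 ft/s^2 ≈ 1.277 ft/s^2 (4 s.f.).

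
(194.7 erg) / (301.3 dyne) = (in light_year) 1 erg = 1e-07 J, so 194.7 erg = 194.7 * 1e-07 = 1.947e-05 J. 1 dyne = 1e-05 N, so 301.3 dyne = 301.3 * 1e-05 = 0.003013 N. Combine: 1.947e-05 J / 0.003013 N = 0.006461998 m. 1 light_year = 9.4607305e+15 m, so 0.006461998 m = 0.006461998 / 9.4607305e+15 = 6.8303373e-19 light_year ≈ 6.83e-19 light_year (4 s.f.). Final answer: 6.83e-19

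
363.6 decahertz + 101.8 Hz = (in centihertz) 1 decahertz = 10 Hz, so 363.6 decahertz = 363.6 * 10 = 3636 Hz. 101.8 Hz is already in Hz. Sum: 3636 + 101.8 = 3737.8 Hz. 1 centihertz = 0.01 Hz, so 3737.8 Hz = 3737.8 / 0.01 = 373780 centihertz ≈ 3.738e+05 centihertz (4 s.f.). Final answer: 3.738e+05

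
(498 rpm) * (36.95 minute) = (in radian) 1.156e+05. Check: 1 rpm = 0.10471976 rad/s, so 498 rpm = 498 * 0.10471976 = 52.150438 rad/s. 1 minute = 60 s, so 36.95 minute = 36.95 * 60 = 2217 s. Combine: 52.150438 rad/s * 2217 s = 115617.52 rad. 115617.52 rad = 115617.52 radian ≈ 1.156e+05 radian (4 s.f.).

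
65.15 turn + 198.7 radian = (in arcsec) 1 turn = 6.2831853 rad, so 65.15 turn = 65.15 * 6.2831853 = 409.34952 rad. 198.7 radian = 198.7 rad. Sum: 409.34952 + 198.7 = 608.04952 rad. 1 arcsec = 4.8481368e-06 rad, so 608.04952 rad = 608.04952 / 4.8481368e-06 = 1.2541922e+08 arcsec ≈ 1.254e+08 arcsec (4 s.f.). Final answer: 1.254e+08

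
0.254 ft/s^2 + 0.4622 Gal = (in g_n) 0.008366. Check: 1 ft/s^2 = 0.3048 m/s^2, so 0.254 ft/s^2 = 0.254 * 0.3048 = 0.0774192 m/s^2. 1 Gal = 0.01 m/s^2, so 0.4622 Gal = 0.4622 * 0.01 = 0.004622 m/s^2. Sum: 0.0774192 + 0.004622 = 0.0820412 m/s^2. 1 g_n = 9.80665 m/s^2, so 0.0820412 m/s^2 = 0.0820412 / 9.80665 = 0.0083658742 g_n ≈ 0.008366 g_n (4 s.f.).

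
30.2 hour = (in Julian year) 0.003445. Check: 1 hour = 3600 s, so 30.2 hour = 30.2 * 3600 = 108720 s. 1 Julian year = 31557600 s, so 108720 s = 108720 / 31557600 = 0.0034451289 Julian year ≈ 0.003445 Julian year (4 s.f.).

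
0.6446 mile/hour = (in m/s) 1 mile/hour = 0.44704 m/s, so 0.6446 mile/hour = 0.6446 * 0.44704 = 0.28816198 m/s. Result: 0.28816198 m/s ≈ 0.2882 m/s (4 s.f.). Final answer: 0.2882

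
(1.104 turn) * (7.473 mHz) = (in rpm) 0.495. Check: 1 turn = 6.2831853 rad, so 1.104 turn = 1.104 * 6.2831853 = 6.9366366 rad. 1 mHz = 0.001 Hz, so 7.473 mHz = 7.473 * 0.001 = 0.007473 Hz. Combine: 6.9366366 rad * 0.007473 Hz = 0.051837485 rad/s. 1 rpm = 0.10471976 rad/s, so 0.051837485 rad/s = 0.051837485 / 0.10471976 = 0.49501152 rpm ≈ 0.495 rpm (4 s.f.).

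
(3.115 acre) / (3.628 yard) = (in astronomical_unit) 2.54e-08. Check: 1 acre = 4046.8564 m^2, so 3.115 acre = 3.115 * 4046.8564 = 12605.958 m^2. 1 yard = 0.9144 m, so 3.628 yard = 3.628 * 0.9144 = 3.3174432 m. Combine: 12605.958 m^2 / 3.3174432 m = 3799.9016 m. 1 astronomical_unit = 1.4959787e+11 m, so 3799.9016 m = 3799.9016 / 1.4959787e+11 = 2.5400773e-08 astronomical_unit ≈ 2.54e-08 astronomical_unit (4 s.f.).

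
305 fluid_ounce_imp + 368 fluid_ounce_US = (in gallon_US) 1 fluid_ounce_imp = 2.8413063e-05 m^3, so 305 fluid_ounce_imp = 305 * 2.8413063e-05 = 0.0086659841 m^3. 1 fluid_ounce_US = 2.957353e-05 m^3, so 368 fluid_ounce_US = 368 * 2.957353e-05 = 0.010883059 m^3. Sum: 0.0086659841 + 0.010883059 = 0.019549043 m^3. 1 gallon_US = 0.0037854118 m^3, so 0.019549043 m^3 = 0.019549043 / 0.0037854118 = 5.1643108 gallon_US ≈ 5.164 gallon_US (4 s.f.). Final answer: 5.164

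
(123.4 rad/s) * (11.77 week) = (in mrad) 8.784e+11. Check: 123.4 rad/s is already in rad/s. 1 week = 604800 s, so 11.77 week = 11.77 * 604800 = 7118496 s. Combine: 123.4 rad/s * 7118496 s = 8.7842241e+08 rad. 1 mrad = 0.001 rad, so 8.7842241e+08 rad = 8.7842241e+08 / 0.001 = 8.7842241e+11 mrad ≈ 8.784e+11 mrad (4 s.f.).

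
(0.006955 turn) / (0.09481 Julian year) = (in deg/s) 1 turn = 6.2831853 rad, so 0.006955 turn = 0.006955 * 6.2831853 = 0.043699554 rad. 1 Julian year = 31557600 s, so 0.09481 Julian year = 0.09481 * 31557600 = 2991976.1 s. Combine: 0.043699554 rad / 2991976.1 s = 1.4605583e-08 rad/s. 1 deg/s = 0.017453293 rad/s, so 1.4605583e-08 rad/s = 1.4605583e-08 / 0.017453293 = 8.3683825e-07 deg/s ≈ 8.368e-07 deg/s (4 s.f.). Final answer: 8.368e-07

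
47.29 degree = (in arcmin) 1 degree = 0.017453293 rad, so 47.29 degree = 47.29 * 0.017453293 = 0.8253662 rad. 1 arcmin = 0.00029088821 rad, so 0.8253662 rad = 0.8253662 / 0.00029088821 = 2837.4 arcmin ≈ 2837 arcmin (4 s.f.). Final answer: 2837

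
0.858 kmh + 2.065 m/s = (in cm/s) 230.3. Check: 1 kmh = 0.27777778 m/s, so 0.858 kmh = 0.858 * 0.27777778 = 0.23833333 m/s. 2.065 m/s is already in m/s. Sum: 0.23833333 + 2.065 = 2.3033333 m/s. 1 cm/s = 0.01 m/s, so 2.3033333 m/s = 2.3033333 / 0.01 = 230.33333 cm/s ≈ 230.3 cm/s (4 s.f.).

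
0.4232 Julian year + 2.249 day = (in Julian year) 1 Julian year = 31557600 s, so 0.4232 Julian year = 0.4232 * 31557600 = 13355176 s. 1 day = 86400 s, so 2.249 day = 2.249 * 86400 = 194313.6 s. Sum: 13355176 + 194313.6 = 13549490 s. 1 Julian year = 31557600 s, so 13549490 s = 13549490 / 31557600 = 0.42935743 Julian year ≈ 0.4294 Julian year (4 s.f.). Final answer: 0.4294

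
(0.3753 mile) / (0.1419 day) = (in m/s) 0.04926. Check: 1 mile = 1609.344 m, so 0.3753 mile = 0.3753 * 1609.344 = 603.9868 m. 1 day = 86400 s, so 0.1419 day = 0.1419 * 86400 = 12260.16 s. Combine: 603.9868 m / 12260.16 s = 0.049264186 m/s. Result: 0.049264186 m/s ≈ 0.04926 m/s (4 s.f.).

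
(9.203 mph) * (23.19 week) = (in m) 1 mph = 0.44704 m/s, so 9.203 mph = 9.203 * 0.44704 = 4.1141091 m/s. 1 week = 604800 s, so 23.19 week = 23.19 * 604800 = 14025312 s. Combine: 4.1141091 m/s * 14025312 s = 57701664 m. Result: 57701664 m ≈ 5.77e+07 m (4 s.f.). Final answer: 5.77e+07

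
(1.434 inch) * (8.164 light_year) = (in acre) 1 inch = 0.0254 m, so 1.434 inch = 1.434 * 0.0254 = 0.0364236 m. 1 light_year = 9.4607305e+15 m, so 8.164 light_year = 8.164 * 9.4607305e+15 = 7.7237404e+16 m. Combine: 0.0364236 m * 7.7237404e+16 m = 2.8132643e+15 m^2. 1 acre = 4046.8564 m^2, so 2.8132643e+15 m^2 = 2.8132643e+15 / 4046.8564 = 6.9517275e+11 acre ≈ 6.952e+11 acre (4 s.f.). Final answer: 6.952e+11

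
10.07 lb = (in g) 1 lb = 0.45359237 kg, so 10.07 lb = 10.07 * 0.45359237 = 4.5676752 kg. 1 g = 0.001 kg, so 4.5676752 kg = 4.5676752 / 0.001 = 4567.6752 g ≈ 4568 g (4 s.f.). Final answer: 4568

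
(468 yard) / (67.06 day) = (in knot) 0.0001436. Check: 1 yard = 0.9144 m, so 468 yard = 468 * 0.9144 = 427.9392 m. 1 day = 86400 s, so 67.06 day = 67.06 * 86400 = 5793984 s. Combine: 427.9392 m / 5793984 s = 7.3859231e-05 m/s. 1 knot = 0.51444444 m/s, so 7.3859231e-05 m/s = 7.3859231e-05 / 0.51444444 = 0.00014357086 knot ≈ 0.0001436 knot (4 s.f.).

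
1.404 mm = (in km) 1 mm = 0.001 m, so 1.404 mm = 1.404 * 0.001 = 0.001404 m. 1 km = 1000 m, so 0.001404 m = 0.001404 / 1000 = 1.404e-06 km. Final answer: 1.404e-06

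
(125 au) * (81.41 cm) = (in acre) 3.762e+09. Check: 1 au = 1.4959787e+11 m, so 125 au = 125 * 1.4959787e+11 = 1.8699734e+13 m. 1 cm = 0.01 m, so 81.41 cm = 81.41 * 0.01 = 0.8141 m. Combine: 1.8699734e+13 m * 0.8141 m = 1.5223453e+13 m^2. 1 acre = 4046.8564 m^2, so 1.5223453e+13 m^2 = 1.5223453e+13 / 4046.8564 = 3.7617972e+09 acre ≈ 3.762e+09 acre (4 s.f.).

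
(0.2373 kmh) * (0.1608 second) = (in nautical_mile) 1 kmh = 0.27777778 m/s, so 0.2373 kmh = 0.2373 * 0.27777778 = 0.065916667 m/s. 0.1608 second = 0.1608 s. Combine: 0.065916667 m/s * 0.1608 s = 0.0105994 m. 1 nautical_mile = 1852 m, so 0.0105994 m = 0.0105994 / 1852 = 5.7232181e-06 nautical_mile ≈ 5.723e-06 nautical_mile (4 s.f.). Final answer: 5.723e-06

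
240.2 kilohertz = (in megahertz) 0.2402. Check: 1 kilohertz = 1000 Hz, so 240.2 kilohertz = 240.2 * 1000 = 240200 Hz. 1 megahertz = 1000000 Hz, so 240200 Hz = 240200 / 1000000 = 0.2402 megahertz.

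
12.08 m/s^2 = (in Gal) 1 Gal = 0.01 m/s^2, so 12.08 m/s^2 = 12.08 / 0.01 = 1208 Gal. Final answer: 1208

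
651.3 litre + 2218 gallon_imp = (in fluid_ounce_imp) 1 litre = 0.001 m^3, so 651.3 litre = 651.3 * 0.001 = 0.6513 m^3. 1 gallon_imp = 0.00454609 m^3, so 2218 gallon_imp = 2218 * 0.00454609 = 10.083228 m^3. Sum: 0.6513 + 10.083228 = 10.734528 m^3. 1 fluid_ounce_imp = 2.8413063e-05 m^3, so 10.734528 m^3 = 10.734528 / 2.8413063e-05 = 377802.56 fluid_ounce_imp ≈ 3.778e+05 fluid_ounce_imp (4 s.f.). Final answer: 3.778e+05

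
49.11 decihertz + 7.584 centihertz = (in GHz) 1 decihertz = 0.1 Hz, so 49.11 decihertz = 49.11 * 0.1 = 4.911 Hz. 1 centihertz = 0.01 Hz, so 7.584 centihertz = 7.584 * 0.01 = 0.07584 Hz. Sum: 4.911 + 0.07584 = 4.98684 Hz. 1 GHz = 1e+09 Hz, so 4.98684 Hz = 4.98684 / 1e+09 = 4.98684e-09 GHz ≈ 4.987e-09 GHz (4 s.f.). Final answer: 4.987e-09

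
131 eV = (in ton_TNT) 5.016e-27. Check: 1 eV = 1.6021766e-19 J, so 131 eV = 131 * 1.6021766e-19 = 2.0988514e-17 J. 1 ton_TNT = 4.184e+09 J, so 2.0988514e-17 J = 2.0988514e-17 / 4.184e+09 = 5.0163752e-27 ton_TNT ≈ 5.016e-27 ton_TNT (4 s.f.).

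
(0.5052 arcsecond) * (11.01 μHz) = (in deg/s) 1.545e-09. Check: 1 arcsecond = 4.8481368e-06 rad, so 0.5052 arcsecond = 0.5052 * 4.8481368e-06 = 2.4492787e-06 rad. 1 μHz = 1e-06 Hz, so 11.01 μHz = 11.01 * 1e-06 = 1.101e-05 Hz. Combine: 2.4492787e-06 rad * 1.101e-05 Hz = 2.6966559e-11 rad/s. 1 deg/s = 0.017453293 rad/s, so 2.6966559e-11 rad/s = 2.6966559e-11 / 0.017453293 = 1.54507e-09 deg/s ≈ 1.545e-09 deg/s (4 s.f.).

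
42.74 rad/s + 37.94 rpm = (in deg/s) 42.74 rad/s is already in rad/s. 1 rpm = 0.10471976 rad/s, so 37.94 rpm = 37.94 * 0.10471976 = 3.9730675 rad/s. Sum: 42.74 + 3.9730675 = 46.713068 rad/s. 1 deg/s = 0.017453293 rad/s, so 46.713068 rad/s = 46.713068 / 0.017453293 = 2676.4616 deg/s ≈ 2676 deg/s (4 s.f.). Final answer: 2676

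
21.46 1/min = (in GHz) 3.577e-10. Check: 1 1/min = 0.016666667 Hz, so 21.46 1/min = 21.46 * 0.016666667 = 0.35766667 Hz. 1 GHz = 1e+09 Hz, so 0.35766667 Hz = 0.35766667 / 1e+09 = 3.5766667e-10 GHz ≈ 3.577e-10 GHz (4 s.f.).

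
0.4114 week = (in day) 2.88. Check: 1 week = 604800 s, so 0.4114 week = 0.4114 * 604800 = 248814.72 s. 1 day = 86400 s, so 248814.72 s = 248814.72 / 86400 = 2.8798 day ≈ 2.88 day (4 s.f.).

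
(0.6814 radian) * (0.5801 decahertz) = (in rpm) 0.6814 radian = 0.6814 rad. 1 decahertz = 10 Hz, so 0.5801 decahertz = 0.5801 * 10 = 5.801 Hz. Combine: 0.6814 rad * 5.801 Hz = 3.9528014 rad/s. 1 rpm = 0.10471976 rad/s, so 3.9528014 rad/s = 3.9528014 / 0.10471976 = 37.746473 rpm ≈ 37.75 rpm (4 s.f.). Final answer: 37.75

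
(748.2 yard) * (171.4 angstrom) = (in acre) 1 yard = 0.9144 m, so 748.2 yard = 748.2 * 0.9144 = 684.15408 m. 1 angstrom = 1e-10 m, so 171.4 angstrom = 171.4 * 1e-10 = 1.714e-08 m. Combine: 684.15408 m * 1.714e-08 m = 1.1726401e-05 m^2. 1 acre = 4046.8564 m^2, so 1.1726401e-05 m^2 = 1.1726401e-05 / 4046.8564 = 2.8976568e-09 acre ≈ 2.898e-09 acre (4 s.f.). Final answer: 2.898e-09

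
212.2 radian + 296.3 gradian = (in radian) 216.9. Check: 212.2 radian = 212.2 rad. 1 gradian = 0.015707963 rad, so 296.3 gradian = 296.3 * 0.015707963 = 4.6542695 rad. Sum: 212.2 + 4.6542695 = 216.85427 rad. 216.85427 rad = 216.85427 radian ≈ 216.9 radian (4 s.f.).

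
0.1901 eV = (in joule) 3.046e-20. Check: 1 eV = 1.6021766e-19 J, so 0.1901 eV = 0.1901 * 1.6021766e-19 = 3.0457378e-20 J. 3.0457378e-20 J = 3.0457378e-20 joule ≈ 3.046e-20 joule (4 s.f.).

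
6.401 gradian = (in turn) 0.016. Check: 1 gradian = 0.015707963 rad, so 6.401 gradian = 6.401 * 0.015707963 = 0.10054667 rad. 1 turn = 6.2831853 rad, so 0.10054667 rad = 0.10054667 / 6.2831853 = 0.0160025 turn ≈ 0.016 turn (4 s.f.).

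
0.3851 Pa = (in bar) 1 bar = 100000 Pa, so 0.3851 Pa = 0.3851 / 100000 = 3.851e-06 bar. Final answer: 3.851e-06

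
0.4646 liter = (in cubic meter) 1 liter = 0.001 m^3, so 0.4646 liter = 0.4646 * 0.001 = 0.0004646 m^3. 0.0004646 m^3 = 0.0004646 cubic meter. Final answer: 0.0004646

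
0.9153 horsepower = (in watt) 1 horsepower = 745.69987 W, so 0.9153 horsepower = 0.9153 * 745.69987 = 682.53909 W. 682.53909 W = 682.53909 watt ≈ 682.5 watt (4 s.f.). Final answer: 682.5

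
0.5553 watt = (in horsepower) 0.0007447. Check: 0.5553 watt = 0.5553 W. 1 horsepower = 745.69987 W, so 0.5553 W = 0.5553 / 745.69987 = 0.00074466957 horsepower ≈ 0.0007447 horsepower (4 s.f.).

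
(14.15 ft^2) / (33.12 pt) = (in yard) 123. Check: 1 ft^2 = 0.09290304 m^2, so 14.15 ft^2 = 14.15 * 0.09290304 = 1.314578 m^2. 1 pt = 0.00035277778 m, so 33.12 pt = 33.12 * 0.00035277778 = 0.011684 m. Combine: 1.314578 m^2 / 0.011684 m = 112.51096 m. 1 yard = 0.9144 m, so 112.51096 m = 112.51096 / 0.9144 = 123.04348 yard ≈ 123 yard (4 s.f.).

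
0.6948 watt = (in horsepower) 0.0009317. Check: 0.6948 watt = 0.6948 W. 1 horsepower = 745.69987 W, so 0.6948 W = 0.6948 / 745.69987 = 0.00093174215 horsepower ≈ 0.0009317 horsepower (4 s.f.).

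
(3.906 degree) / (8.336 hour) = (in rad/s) 1 degree = 0.017453293 rad, so 3.906 degree = 3.906 * 0.017453293 = 0.068172561 rad. 1 hour = 3600 s, so 8.336 hour = 8.336 * 3600 = 30009.6 s. Combine: 0.068172561 rad / 30009.6 s = 2.2716917e-06 rad/s. Result: 2.2716917e-06 rad/s ≈ 2.272e-06 rad/s (4 s.f.). Final answer: 2.272e-06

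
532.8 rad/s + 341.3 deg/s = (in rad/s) 532.8 rad/s is already in rad/s. 1 deg/s = 0.017453293 rad/s, so 341.3 deg/s = 341.3 * 0.017453293 = 5.9568087 rad/s. Sum: 532.8 + 5.9568087 = 538.75681 rad/s. Result: 538.75681 rad/s ≈ 538.8 rad/s (4 s.f.). Final answer: 538.8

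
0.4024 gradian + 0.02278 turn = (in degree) 8.563. Check: 1 gradian = 0.015707963 rad, so 0.4024 gradian = 0.4024 * 0.015707963 = 0.0063208844 rad. 1 turn = 6.2831853 rad, so 0.02278 turn = 0.02278 * 6.2831853 = 0.14313096 rad. Sum: 0.0063208844 + 0.14313096 = 0.14945185 rad. 1 degree = 0.017453293 rad, so 0.14945185 rad = 0.14945185 / 0.017453293 = 8.56296 degree ≈ 8.563 degree (4 s.f.).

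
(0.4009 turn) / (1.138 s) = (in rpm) 1 turn = 6.2831853 rad, so 0.4009 turn = 0.4009 * 6.2831853 = 2.518929 rad. 1.138 s is already in s. Combine: 2.518929 rad / 1.138 s = 2.2134701 rad/s. 1 rpm = 0.10471976 rad/s, so 2.2134701 rad/s = 2.2134701 / 0.10471976 = 21.137083 rpm ≈ 21.14 rpm (4 s.f.). Final answer: 21.14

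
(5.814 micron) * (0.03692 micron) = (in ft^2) 1 micron = 1e-06 m, so 5.814 micron = 5.814 * 1e-06 = 5.814e-06 m. 1 micron = 1e-06 m, so 0.03692 micron = 0.03692 * 1e-06 = 3.692e-08 m. Combine: 5.814e-06 m * 3.692e-08 m = 2.1465288e-13 m^2. 1 ft^2 = 0.09290304 m^2, so 2.1465288e-13 m^2 = 2.1465288e-13 / 0.09290304 = 2.3105044e-12 ft^2 ≈ 2.311e-12 ft^2 (4 s.f.). Final answer: 2.311e-12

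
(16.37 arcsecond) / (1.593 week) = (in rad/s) 1 arcsecond = 4.8481368e-06 rad, so 16.37 arcsecond = 16.37 * 4.8481368e-06 = 7.9364e-05 rad. 1 week = 604800 s, so 1.593 week = 1.593 * 604800 = 963446.4 s. Combine: 7.9364e-05 rad / 963446.4 s = 8.2375106e-11 rad/s. Result: 8.2375106e-11 rad/s ≈ 8.238e-11 rad/s (4 s.f.). Final answer: 8.238e-11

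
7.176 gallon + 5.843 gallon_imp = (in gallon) 1 gallon = 0.0037854118 m^3, so 7.176 gallon = 7.176 * 0.0037854118 = 0.027164115 m^3. 1 gallon_imp = 0.00454609 m^3, so 5.843 gallon_imp = 5.843 * 0.00454609 = 0.026562804 m^3. Sum: 0.027164115 + 0.026562804 = 0.053726919 m^3. 1 gallon = 0.0037854118 m^3, so 0.053726919 m^3 = 0.053726919 / 0.0037854118 = 14.19315 gallon ≈ 14.19 gallon (4 s.f.). Final answer: 14.19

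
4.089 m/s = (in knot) 1 knot = 0.51444444 m/s, so 4.089 m/s = 4.089 / 0.51444444 = 7.9483801 knot ≈ 7.948 knot (4 s.f.). Final answer: 7.948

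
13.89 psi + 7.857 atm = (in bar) 1 psi = 6894.7573 Pa, so 13.89 psi = 13.89 * 6894.7573 = 95768.179 Pa. 1 atm = 101325 Pa, so 7.857 atm = 7.857 * 101325 = 796110.53 Pa. Sum: 95768.179 + 796110.53 = 891878.7 Pa. 1 bar = 100000 Pa, so 891878.7 Pa = 891878.7 / 100000 = 8.918787 bar ≈ 8.919 bar (4 s.f.). Final answer: 8.919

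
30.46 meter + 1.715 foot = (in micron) 3.098e+07. Check: 30.46 meter = 30.46 m. 1 foot = 0.3048 m, so 1.715 foot = 1.715 * 0.3048 = 0.522732 m. Sum: 30.46 + 0.522732 = 30.982732 m. 1 micron = 1e-06 m, so 30.982732 m = 30.982732 / 1e-06 = 30982732 micron ≈ 3.098e+07 micron (4 s.f.).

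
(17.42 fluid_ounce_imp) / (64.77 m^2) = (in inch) 0.0003009. Check: 1 fluid_ounce_imp = 2.8413063e-05 m^3, so 17.42 fluid_ounce_imp = 17.42 * 2.8413063e-05 = 0.00049495555 m^3. 64.77 m^2 is already in m^2. Combine: 0.00049495555 m^3 / 64.77 m^2 = 7.6417408e-06 m. 1 inch = 0.0254 m, so 7.6417408e-06 m = 7.6417408e-06 / 0.0254 = 0.00030085594 inch ≈ 0.0003009 inch (4 s.f.).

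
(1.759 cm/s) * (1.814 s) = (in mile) 1 cm/s = 0.01 m/s, so 1.759 cm/s = 1.759 * 0.01 = 0.01759 m/s. 1.814 s is already in s. Combine: 0.01759 m/s * 1.814 s = 0.03190826 m. 1 mile = 1609.344 m, so 0.03190826 m = 0.03190826 / 1609.344 = 1.9826874e-05 mile ≈ 1.983e-05 mile (4 s.f.). Final answer: 1.983e-05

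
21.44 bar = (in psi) 311. Check: 1 bar = 100000 Pa, so 21.44 bar = 21.44 * 100000 = 2144000 Pa. 1 psi = 6894.7573 Pa, so 2144000 Pa = 2144000 / 6894.7573 = 310.96091 psi ≈ 311 psi (4 s.f.).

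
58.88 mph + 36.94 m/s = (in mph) 141.5. Check: 1 mph = 0.44704 m/s, so 58.88 mph = 58.88 * 0.44704 = 26.321715 m/s. 36.94 m/s is already in m/s. Sum: 26.321715 + 36.94 = 63.261715 m/s. 1 mph = 0.44704 m/s, so 63.261715 m/s = 63.261715 / 0.44704 = 141.51243 mph ≈ 141.5 mph (4 s.f.).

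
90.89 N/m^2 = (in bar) 0.0009089. Check: 90.89 N/m^2 = 90.89 Pa. 1 bar = 100000 Pa, so 90.89 Pa = 90.89 / 100000 = 0.0009089 bar.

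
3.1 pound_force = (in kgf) 1 pound_force = 4.4482216 N, so 3.1 pound_force = 3.1 * 4.4482216 = 13.789487 N. 1 kgf = 9.80665 N, so 13.789487 N = 13.789487 / 9.80665 = 1.4061363 kgf ≈ 1.406 kgf (4 s.f.). Final answer: 1.406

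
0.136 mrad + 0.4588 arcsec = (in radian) 1 mrad = 0.001 rad, so 0.136 mrad = 0.136 * 0.001 = 0.000136 rad. 1 arcsec = 4.8481368e-06 rad, so 0.4588 arcsec = 0.4588 * 4.8481368e-06 = 2.2243252e-06 rad. Sum: 0.000136 + 2.2243252e-06 = 0.00013822433 rad. 0.00013822433 rad = 0.00013822433 radian ≈ 0.0001382 radian (4 s.f.). Final answer: 0.0001382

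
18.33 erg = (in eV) 1.144e+13. Check: 1 erg = 1e-07 J, so 18.33 erg = 18.33 * 1e-07 = 1.833e-06 J. 1 eV = 1.6021766e-19 J, so 1.833e-06 J = 1.833e-06 / 1.6021766e-19 = 1.1440686e+13 eV ≈ 1.144e+13 eV (4 s.f.).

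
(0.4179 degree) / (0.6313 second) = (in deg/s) 0.662. Check: 1 degree = 0.017453293 rad, so 0.4179 degree = 0.4179 * 0.017453293 = 0.0072937309 rad. 0.6313 second = 0.6313 s. Combine: 0.0072937309 rad / 0.6313 s = 0.01155351 rad/s. 1 deg/s = 0.017453293 rad/s, so 0.01155351 rad/s = 0.01155351 / 0.017453293 = 0.66196737 deg/s ≈ 0.662 deg/s (4 s.f.).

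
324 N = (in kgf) 1 kgf = 9.80665 N, so 324 N = 324 / 9.80665 = 33.038805 kgf ≈ 33.04 kgf (4 s.f.). Final answer: 33.04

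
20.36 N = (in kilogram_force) 2.076. Check: 1 kilogram_force = 9.80665 N, so 20.36 N = 20.36 / 9.80665 = 2.0761422 kilogram_force ≈ 2.076 kilogram_force (4 s.f.).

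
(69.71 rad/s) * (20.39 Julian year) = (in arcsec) 9.252e+15. Check: 69.71 rad/s is already in rad/s. 1 Julian year = 31557600 s, so 20.39 Julian year = 20.39 * 31557600 = 6.4345946e+08 s. Combine: 69.71 rad/s * 6.4345946e+08 s = 4.4855559e+10 rad. 1 arcsec = 4.8481368e-06 rad, so 4.4855559e+10 rad = 4.4855559e+10 / 4.8481368e-06 = 9.2521232e+15 arcsec ≈ 9.252e+15 arcsec (4 s.f.).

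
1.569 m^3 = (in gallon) 1 gallon = 0.0037854118 m^3, so 1.569 m^3 = 1.569 / 0.0037854118 = 414.48595 gallon ≈ 414.5 gallon (4 s.f.). Final answer: 414.5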